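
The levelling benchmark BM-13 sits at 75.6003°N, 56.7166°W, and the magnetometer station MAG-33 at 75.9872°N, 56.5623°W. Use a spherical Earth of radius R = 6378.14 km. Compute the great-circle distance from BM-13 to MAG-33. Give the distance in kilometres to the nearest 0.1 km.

Δφ = 0.3869°,  Δλ = 0.1543°
a = sin²(Δφ/2) + cos φ₁ cos φ₂ sin²(Δλ/2) = 0.000012
c = 2·arcsin(√a) = 0.006785 rad = 0.3887°
d = R·c = 6378.14 × 0.006785 = 43.3 km

43.3 km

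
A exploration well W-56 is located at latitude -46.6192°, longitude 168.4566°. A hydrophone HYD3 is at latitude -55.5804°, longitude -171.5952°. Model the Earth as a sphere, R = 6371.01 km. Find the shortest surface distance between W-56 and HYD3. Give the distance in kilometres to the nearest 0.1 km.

1702.7 km

Δφ = -8.9612°,  Δλ = 19.9482°
a = sin²(Δφ/2) + cos φ₁ cos φ₂ sin²(Δλ/2) = 0.017750
c = 2·arcsin(√a) = 0.267252 rad = 15.3124°
d = R·c = 6371.01 × 0.267252 = 1702.7 km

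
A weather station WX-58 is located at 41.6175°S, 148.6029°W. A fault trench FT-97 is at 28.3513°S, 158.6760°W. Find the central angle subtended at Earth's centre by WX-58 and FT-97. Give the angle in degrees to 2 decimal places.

15.60°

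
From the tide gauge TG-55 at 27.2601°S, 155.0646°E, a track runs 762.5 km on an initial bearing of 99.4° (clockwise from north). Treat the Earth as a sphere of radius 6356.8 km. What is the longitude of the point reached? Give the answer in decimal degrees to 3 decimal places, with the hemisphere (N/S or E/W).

162.761°E

δ = d/R = 762.5/6356.8 = 0.119950 rad
φ₂ = arcsin(sin φ₁ cos δ + cos φ₁ sin δ cos θ)
   = arcsin(-0.45803·0.99281 + 0.88894·0.11966·-0.16333) = -28.17154°
λ₂ = λ₁ + atan2(sin θ sin δ cos φ₁, cos δ − sin φ₁ sin φ₂) = 162.76080°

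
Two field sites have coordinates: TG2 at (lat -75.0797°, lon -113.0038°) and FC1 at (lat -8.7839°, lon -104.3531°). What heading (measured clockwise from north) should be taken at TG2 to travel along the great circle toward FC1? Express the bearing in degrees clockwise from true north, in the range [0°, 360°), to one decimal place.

Δλ = 8.6507°
y = sin Δλ · cos φ₂ = 0.148646
x = cos φ₁ sin φ₂ − sin φ₁ cos φ₂ cos Δλ = 0.904769
θ = atan2(y, x) = 9.3299° → 9.3299° (mod 360°)

9.3°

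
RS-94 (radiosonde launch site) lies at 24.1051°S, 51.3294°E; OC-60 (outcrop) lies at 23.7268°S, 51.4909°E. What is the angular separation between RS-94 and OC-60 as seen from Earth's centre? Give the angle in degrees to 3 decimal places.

Δφ = 0.3783°,  Δλ = 0.1615°
a = sin²(Δφ/2) + cos φ₁ cos φ₂ sin²(Δλ/2) = 0.000013
c = 2·arcsin(√a) = 0.007088 rad = 0.4061°

0.406°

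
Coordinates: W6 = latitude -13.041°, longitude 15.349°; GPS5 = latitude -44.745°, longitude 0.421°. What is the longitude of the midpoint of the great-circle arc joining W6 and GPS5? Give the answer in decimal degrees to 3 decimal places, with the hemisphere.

Bx = cos φ₂ cos Δλ = 0.686276,  By = cos φ₂ sin Δλ = -0.182963
φₘ = atan2(sin φ₁ + sin φ₂, √((cos φ₁ + Bx)² + By²)) = -29.09459°
λₘ = λ₁ + atan2(By, cos φ₁ + Bx) = 9.06114°

9.061°E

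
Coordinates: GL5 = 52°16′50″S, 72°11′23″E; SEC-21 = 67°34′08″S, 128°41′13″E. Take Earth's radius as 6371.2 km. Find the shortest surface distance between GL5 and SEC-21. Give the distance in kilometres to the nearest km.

GL5: φ = -52.28056°, λ = +72.18972°
SEC-21: φ = -67.56889°, λ = +128.68694°
Δφ = -15.2883°,  Δλ = 56.4972°
a = sin²(Δφ/2) + cos φ₁ cos φ₂ sin²(Δλ/2) = 0.069989
c = 2·arcsin(√a) = 0.535482 rad = 30.6809°
d = R·c = 6371.2 × 0.535482 = 3411.7 km

3412 km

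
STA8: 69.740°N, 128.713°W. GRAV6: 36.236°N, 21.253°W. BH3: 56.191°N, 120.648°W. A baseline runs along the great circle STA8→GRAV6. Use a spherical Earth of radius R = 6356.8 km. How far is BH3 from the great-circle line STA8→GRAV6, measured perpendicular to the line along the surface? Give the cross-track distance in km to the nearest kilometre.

1528 km

δ₁₃ = central angle STA8→BH3 = 0.244476 rad  (haversine)
θ₁₃ = bearing STA8→BH3 = 161.185°,  θ₁₂ = bearing STA8→GRAV6 = 60.703°
dₓₜ = R·arcsin(sin δ₁₃ · sin(θ₁₃ − θ₁₂)) = 6356.8·arcsin(0.24205·sin(100.482°)) = 1527.638 km
|dₓₜ| = 1527.638 km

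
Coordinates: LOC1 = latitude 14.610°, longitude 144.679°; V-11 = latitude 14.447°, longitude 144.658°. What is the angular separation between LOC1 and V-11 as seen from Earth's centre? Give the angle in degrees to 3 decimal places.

0.164°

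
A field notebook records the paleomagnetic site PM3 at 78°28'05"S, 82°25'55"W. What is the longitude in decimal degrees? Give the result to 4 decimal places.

82.4319°W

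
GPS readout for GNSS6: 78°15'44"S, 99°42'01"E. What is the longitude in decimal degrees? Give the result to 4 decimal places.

99° + 42′/60 + 1″/3600 = 99 + 0.70000 + 0.00028 = 99.7003°

99.7003°E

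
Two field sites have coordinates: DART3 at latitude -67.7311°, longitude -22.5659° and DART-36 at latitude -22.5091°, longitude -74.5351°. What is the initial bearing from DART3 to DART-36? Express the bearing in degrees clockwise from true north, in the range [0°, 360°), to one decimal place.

Δλ = -51.9692°
y = sin Δλ · cos φ₂ = -0.727673
x = cos φ₁ sin φ₂ − sin φ₁ cos φ₂ cos Δλ = 0.381626
θ = atan2(y, x) = -62.3254° → 297.6746° (mod 360°)

297.7°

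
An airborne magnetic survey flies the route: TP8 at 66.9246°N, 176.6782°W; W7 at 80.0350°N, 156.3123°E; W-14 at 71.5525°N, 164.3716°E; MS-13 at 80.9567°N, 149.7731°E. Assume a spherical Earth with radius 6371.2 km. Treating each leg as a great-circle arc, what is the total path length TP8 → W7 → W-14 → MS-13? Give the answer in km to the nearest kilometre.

TP8→W7: c = 0.259426 rad, d = 1652.86 km
W7→W-14: c = 0.151670 rad, d = 966.32 km
W-14→MS-13: c = 0.173686 rad, d = 1106.59 km
Total = 1652.86 + 966.32 + 1106.59 = 3725.77 km

3726 km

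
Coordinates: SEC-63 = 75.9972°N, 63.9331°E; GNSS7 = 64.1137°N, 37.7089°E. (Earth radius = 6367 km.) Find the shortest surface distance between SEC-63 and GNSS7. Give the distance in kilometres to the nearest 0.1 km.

1622.8 km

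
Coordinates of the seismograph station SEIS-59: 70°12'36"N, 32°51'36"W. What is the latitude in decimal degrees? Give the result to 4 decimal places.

70° + 12′/60 + 36″/3600 = 70 + 0.20000 + 0.01000 = 70.2100°

70.2100°N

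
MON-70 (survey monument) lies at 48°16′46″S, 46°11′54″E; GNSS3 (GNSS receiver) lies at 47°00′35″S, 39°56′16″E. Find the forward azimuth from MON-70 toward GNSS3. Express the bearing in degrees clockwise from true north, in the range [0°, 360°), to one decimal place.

284.4°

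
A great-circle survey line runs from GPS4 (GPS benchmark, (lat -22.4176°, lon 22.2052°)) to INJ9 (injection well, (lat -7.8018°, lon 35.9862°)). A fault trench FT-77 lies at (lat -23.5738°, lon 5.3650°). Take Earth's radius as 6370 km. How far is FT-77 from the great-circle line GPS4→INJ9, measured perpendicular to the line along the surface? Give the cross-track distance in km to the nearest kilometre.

1058 km

δ₁₃ = central angle GPS4→FT-77 = 0.271156 rad  (haversine)
θ₁₃ = bearing GPS4→FT-77 = 262.455°,  θ₁₂ = bearing GPS4→INJ9 = 44.346°
dₓₜ = R·arcsin(sin δ₁₃ · sin(θ₁₃ − θ₁₂)) = 6370·arcsin(0.26785·sin(218.110°)) = -1057.857 km
|dₓₜ| = 1057.857 km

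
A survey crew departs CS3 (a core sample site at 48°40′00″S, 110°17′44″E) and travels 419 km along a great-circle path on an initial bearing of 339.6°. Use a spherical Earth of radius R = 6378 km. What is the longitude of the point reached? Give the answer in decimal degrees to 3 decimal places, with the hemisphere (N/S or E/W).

CS3: φ = -48.66667°, λ = +110.29556°
δ = d/R = 419/6378 = 0.065695 rad
φ₂ = arcsin(sin φ₁ cos δ + cos φ₁ sin δ cos θ)
   = arcsin(-0.75088·0.99784 + 0.66044·0.06565·0.93728) = -45.12303°
λ₂ = λ₁ + atan2(sin θ sin δ cos φ₁, cos δ − sin φ₁ sin φ₂) = 108.43708°

108.437°E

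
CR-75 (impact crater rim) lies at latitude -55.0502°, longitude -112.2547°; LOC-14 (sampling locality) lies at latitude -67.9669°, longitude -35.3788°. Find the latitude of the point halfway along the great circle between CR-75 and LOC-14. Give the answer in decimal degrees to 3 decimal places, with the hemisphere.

Bx = cos φ₂ cos Δλ = 0.085180,  By = cos φ₂ sin Δλ = 0.365344
φₘ = atan2(sin φ₁ + sin φ₂, √((cos φ₁ + Bx)² + By²)) = -66.68778°
λₘ = λ₁ + atan2(By, cos φ₁ + Bx) = -83.21563°

66.688°S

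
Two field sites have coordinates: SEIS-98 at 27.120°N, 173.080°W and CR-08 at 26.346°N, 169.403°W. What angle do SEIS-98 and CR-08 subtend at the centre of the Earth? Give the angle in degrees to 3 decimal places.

Δφ = -0.7740°,  Δλ = 3.6770°
a = sin²(Δφ/2) + cos φ₁ cos φ₂ sin²(Δλ/2) = 0.000867
c = 2·arcsin(√a) = 0.058884 rad = 3.3738°

3.374°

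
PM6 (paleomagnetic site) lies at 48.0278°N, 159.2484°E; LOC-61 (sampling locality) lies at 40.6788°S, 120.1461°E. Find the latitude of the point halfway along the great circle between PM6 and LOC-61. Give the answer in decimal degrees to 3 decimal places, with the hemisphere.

Bx = cos φ₂ cos Δλ = 0.588515,  By = cos φ₂ sin Δλ = -0.478313
φₘ = atan2(sin φ₁ + sin φ₂, √((cos φ₁ + Bx)² + By²)) = 3.89768°
λₘ = λ₁ + atan2(By, cos φ₁ + Bx) = 138.41994°

3.898°N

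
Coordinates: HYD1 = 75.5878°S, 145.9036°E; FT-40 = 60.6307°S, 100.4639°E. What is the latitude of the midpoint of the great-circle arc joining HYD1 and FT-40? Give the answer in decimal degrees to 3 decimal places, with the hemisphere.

69.490°S

Bx = cos φ₂ cos Δλ = 0.344120,  By = cos φ₂ sin Δλ = -0.349442
φₘ = atan2(sin φ₁ + sin φ₂, √((cos φ₁ + Bx)² + By²)) = -69.49004°
λₘ = λ₁ + atan2(By, cos φ₁ + Bx) = 115.39432°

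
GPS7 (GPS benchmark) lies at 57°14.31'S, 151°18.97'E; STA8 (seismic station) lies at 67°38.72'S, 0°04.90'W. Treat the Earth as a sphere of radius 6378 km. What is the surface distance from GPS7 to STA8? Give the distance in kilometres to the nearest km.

5938 km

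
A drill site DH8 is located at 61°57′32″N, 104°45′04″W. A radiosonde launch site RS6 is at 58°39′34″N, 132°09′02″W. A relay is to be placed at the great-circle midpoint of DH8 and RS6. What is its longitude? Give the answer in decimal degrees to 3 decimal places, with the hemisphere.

119.156°W

DH8: φ = +61.95889°, λ = -104.75111°
RS6: φ = +58.65944°, λ = -132.15056°
Bx = cos φ₂ cos Δλ = 0.461776,  By = cos φ₂ sin Δλ = -0.239356
φₘ = atan2(sin φ₁ + sin φ₂, √((cos φ₁ + Bx)² + By²)) = 61.01361°
λₘ = λ₁ + atan2(By, cos φ₁ + Bx) = -119.15630°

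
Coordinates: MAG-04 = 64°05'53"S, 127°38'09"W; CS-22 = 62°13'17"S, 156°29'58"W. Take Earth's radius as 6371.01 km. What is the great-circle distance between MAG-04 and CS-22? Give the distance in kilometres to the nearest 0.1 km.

MAG-04: φ = -64.09806°, λ = -127.63583°
CS-22: φ = -62.22139°, λ = -156.49944°
Δφ = 1.8767°,  Δλ = -28.8636°
a = sin²(Δφ/2) + cos φ₁ cos φ₂ sin²(Δλ/2) = 0.012914
c = 2·arcsin(√a) = 0.227771 rad = 13.0503°
d = R·c = 6371.01 × 0.227771 = 1451.1 km

1451.1 km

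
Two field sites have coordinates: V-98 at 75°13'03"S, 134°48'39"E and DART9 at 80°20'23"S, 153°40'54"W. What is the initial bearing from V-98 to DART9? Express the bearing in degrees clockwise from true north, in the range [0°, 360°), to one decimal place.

V-98: φ = -75.21750°, λ = +134.81083°
DART9: φ = -80.33972°, λ = -153.68167°
Δλ = 71.5075°
y = sin Δλ · cos φ₂ = 0.159141
x = cos φ₁ sin φ₂ − sin φ₁ cos φ₂ cos Δλ = -0.200069
θ = atan2(y, x) = 141.5002° → 141.5002° (mod 360°)

141.5°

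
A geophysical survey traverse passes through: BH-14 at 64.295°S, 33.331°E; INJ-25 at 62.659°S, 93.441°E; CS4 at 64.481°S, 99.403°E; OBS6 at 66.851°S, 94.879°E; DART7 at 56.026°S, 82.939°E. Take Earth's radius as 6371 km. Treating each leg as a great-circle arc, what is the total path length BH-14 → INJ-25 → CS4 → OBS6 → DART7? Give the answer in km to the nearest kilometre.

4927 km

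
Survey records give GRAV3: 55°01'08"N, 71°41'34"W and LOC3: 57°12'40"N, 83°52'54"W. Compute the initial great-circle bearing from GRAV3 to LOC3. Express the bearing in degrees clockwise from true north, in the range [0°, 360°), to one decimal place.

GRAV3: φ = +55.01889°, λ = -71.69278°
LOC3: φ = +57.21111°, λ = -83.88167°
Δλ = -12.1889°
y = sin Δλ · cos φ₂ = -0.114339
x = cos φ₁ sin φ₂ − sin φ₁ cos φ₂ cos Δλ = 0.048255
θ = atan2(y, x) = -67.1187° → 292.8813° (mod 360°)

292.9°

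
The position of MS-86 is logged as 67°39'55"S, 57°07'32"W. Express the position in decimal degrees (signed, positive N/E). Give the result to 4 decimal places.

lat: 67.6653° S → -67.6653°
lon: 57.1256° W → -57.1256°

-67.6653°, -57.1256°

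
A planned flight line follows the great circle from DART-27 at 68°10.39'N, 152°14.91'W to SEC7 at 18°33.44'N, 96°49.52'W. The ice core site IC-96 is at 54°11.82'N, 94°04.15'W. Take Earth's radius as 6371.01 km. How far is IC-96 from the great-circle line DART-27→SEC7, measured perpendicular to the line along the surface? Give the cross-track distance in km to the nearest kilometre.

1490 km

DART-27: φ = +68.17317°, λ = -152.24850°
SEC7: φ = +18.55733°, λ = -96.82533°
IC-96: φ = +54.19700°, λ = -94.06917°
δ₁₃ = central angle DART-27→IC-96 = 0.520494 rad  (haversine)
θ₁₃ = bearing DART-27→IC-96 = 88.248°,  θ₁₂ = bearing DART-27→SEC7 = 116.024°
dₓₜ = R·arcsin(sin δ₁₃ · sin(θ₁₃ − θ₁₂)) = 6371.01·arcsin(0.49731·sin(-27.776°)) = -1490.074 km
|dₓₜ| = 1490.074 km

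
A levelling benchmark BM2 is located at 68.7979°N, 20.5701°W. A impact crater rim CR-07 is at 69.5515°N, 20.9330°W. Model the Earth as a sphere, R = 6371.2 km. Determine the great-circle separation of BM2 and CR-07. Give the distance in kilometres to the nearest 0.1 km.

85.0 km

Δφ = 0.7536°,  Δλ = -0.3629°
a = sin²(Δφ/2) + cos φ₁ cos φ₂ sin²(Δλ/2) = 0.000045
c = 2·arcsin(√a) = 0.013344 rad = 0.7646°
d = R·c = 6371.2 × 0.013344 = 85.0 km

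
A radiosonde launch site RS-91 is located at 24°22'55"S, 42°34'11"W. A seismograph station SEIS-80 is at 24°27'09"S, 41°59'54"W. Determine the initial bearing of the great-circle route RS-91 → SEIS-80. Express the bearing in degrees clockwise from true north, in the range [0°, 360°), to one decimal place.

97.8°

RS-91: φ = -24.38194°, λ = -42.56972°
SEIS-80: φ = -24.45250°, λ = -41.99833°
Δλ = 0.5714°
y = sin Δλ · cos φ₂ = 0.009078
x = cos φ₁ sin φ₂ − sin φ₁ cos φ₂ cos Δλ = -0.001250
θ = atan2(y, x) = 97.8408° → 97.8408° (mod 360°)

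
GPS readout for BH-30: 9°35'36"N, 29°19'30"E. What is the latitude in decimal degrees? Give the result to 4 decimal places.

9° + 35′/60 + 36″/3600 = 9 + 0.58333 + 0.01000 = 9.5933°

9.5933°N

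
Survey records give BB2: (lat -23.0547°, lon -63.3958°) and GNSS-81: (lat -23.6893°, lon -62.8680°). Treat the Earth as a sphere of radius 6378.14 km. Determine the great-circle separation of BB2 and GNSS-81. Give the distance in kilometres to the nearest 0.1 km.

Δφ = -0.6346°,  Δλ = 0.5278°
a = sin²(Δφ/2) + cos φ₁ cos φ₂ sin²(Δλ/2) = 0.000049
c = 2·arcsin(√a) = 0.013935 rad = 0.7984°
d = R·c = 6378.14 × 0.013935 = 88.9 km

88.9 km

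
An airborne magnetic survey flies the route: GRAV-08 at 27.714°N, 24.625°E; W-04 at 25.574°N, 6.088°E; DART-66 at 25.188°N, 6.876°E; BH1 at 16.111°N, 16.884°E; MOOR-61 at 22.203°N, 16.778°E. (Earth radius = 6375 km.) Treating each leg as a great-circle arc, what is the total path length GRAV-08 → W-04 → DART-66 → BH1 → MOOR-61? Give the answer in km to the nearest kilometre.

4075 km

GRAV-08→W-04: c = 0.291295 rad, d = 1857.01 km
W-04→DART-66: c = 0.014134 rad, d = 90.11 km
DART-66→BH1: c = 0.227433 rad, d = 1449.89 km
BH1→MOOR-61: c = 0.106340 rad, d = 677.92 km
Total = 1857.01 + 90.11 + 1449.89 + 677.92 = 4074.92 km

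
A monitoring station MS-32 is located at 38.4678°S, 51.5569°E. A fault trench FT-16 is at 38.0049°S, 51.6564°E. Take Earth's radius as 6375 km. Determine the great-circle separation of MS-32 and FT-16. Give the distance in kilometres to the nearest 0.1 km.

52.2 km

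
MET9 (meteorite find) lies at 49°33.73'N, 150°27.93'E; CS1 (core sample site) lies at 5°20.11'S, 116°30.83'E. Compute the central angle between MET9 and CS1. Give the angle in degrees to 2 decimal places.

MET9: φ = +49.56217°, λ = +150.46550°
CS1: φ = -5.33517°, λ = +116.51383°
Δφ = -54.8973°,  Δλ = -33.9517°
a = sin²(Δφ/2) + cos φ₁ cos φ₂ sin²(Δλ/2) = 0.267531
c = 2·arcsin(√a) = 1.087232 rad = 62.2938°

62.29°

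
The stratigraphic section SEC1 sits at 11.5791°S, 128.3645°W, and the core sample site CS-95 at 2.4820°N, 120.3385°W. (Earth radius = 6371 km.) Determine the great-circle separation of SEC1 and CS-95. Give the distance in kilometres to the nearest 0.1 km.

1797.8 km

Δφ = 14.0611°,  Δλ = 8.0260°
a = sin²(Δφ/2) + cos φ₁ cos φ₂ sin²(Δλ/2) = 0.019775
c = 2·arcsin(√a) = 0.282181 rad = 16.1678°
d = R·c = 6371 × 0.282181 = 1797.8 km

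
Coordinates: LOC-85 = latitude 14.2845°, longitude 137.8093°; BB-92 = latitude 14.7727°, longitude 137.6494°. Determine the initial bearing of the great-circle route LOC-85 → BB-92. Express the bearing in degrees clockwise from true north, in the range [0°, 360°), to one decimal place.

342.4°

Δλ = -0.1599°
y = sin Δλ · cos φ₂ = -0.002699
x = cos φ₁ sin φ₂ − sin φ₁ cos φ₂ cos Δλ = 0.008522
θ = atan2(y, x) = -17.5715° → 342.4285° (mod 360°)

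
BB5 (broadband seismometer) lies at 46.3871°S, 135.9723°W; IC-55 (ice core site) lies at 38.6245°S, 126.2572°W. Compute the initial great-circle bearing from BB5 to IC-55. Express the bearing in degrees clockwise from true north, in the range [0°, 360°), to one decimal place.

46.1°

Δλ = 9.7151°
y = sin Δλ · cos φ₂ = 0.131836
x = cos φ₁ sin φ₂ − sin φ₁ cos φ₂ cos Δλ = 0.126957
θ = atan2(y, x) = 46.0800° → 46.0800° (mod 360°)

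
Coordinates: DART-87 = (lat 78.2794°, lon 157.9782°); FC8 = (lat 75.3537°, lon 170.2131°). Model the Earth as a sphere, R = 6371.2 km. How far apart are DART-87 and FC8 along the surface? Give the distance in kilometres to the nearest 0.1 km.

447.9 km

Δφ = -2.9257°,  Δλ = 12.2349°
a = sin²(Δφ/2) + cos φ₁ cos φ₂ sin²(Δλ/2) = 0.001235
c = 2·arcsin(√a) = 0.070301 rad = 4.0279°
d = R·c = 6371.2 × 0.070301 = 447.9 km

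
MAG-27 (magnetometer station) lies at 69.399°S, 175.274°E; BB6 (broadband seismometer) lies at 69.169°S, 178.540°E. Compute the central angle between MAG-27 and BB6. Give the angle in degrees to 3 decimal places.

1.178°

Δφ = 0.2300°,  Δλ = 3.2660°
a = sin²(Δφ/2) + cos φ₁ cos φ₂ sin²(Δλ/2) = 0.000106
c = 2·arcsin(√a) = 0.020557 rad = 1.1778°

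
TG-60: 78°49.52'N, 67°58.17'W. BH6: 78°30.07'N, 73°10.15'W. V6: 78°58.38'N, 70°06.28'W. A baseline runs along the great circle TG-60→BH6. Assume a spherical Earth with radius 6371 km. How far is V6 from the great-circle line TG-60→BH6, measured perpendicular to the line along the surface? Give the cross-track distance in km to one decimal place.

TG-60: φ = +78.82533°, λ = -67.96950°
BH6: φ = +78.50117°, λ = -73.16917°
V6: φ = +78.97300°, λ = -70.10467°
δ₁₃ = central angle TG-60→V6 = 0.007623 rad  (haversine)
θ₁₃ = bearing TG-60→V6 = 290.804°,  θ₁₂ = bearing TG-60→BH6 = 254.964°
dₓₜ = R·arcsin(sin δ₁₃ · sin(θ₁₃ − θ₁₂)) = 6371·arcsin(0.00762·sin(35.840°)) = 28.437 km
|dₓₜ| = 28.437 km

28.4 km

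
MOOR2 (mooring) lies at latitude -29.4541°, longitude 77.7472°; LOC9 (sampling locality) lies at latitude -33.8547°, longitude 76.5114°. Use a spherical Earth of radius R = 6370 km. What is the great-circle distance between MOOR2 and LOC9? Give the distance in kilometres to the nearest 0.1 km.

503.0 km

Δφ = -4.4006°,  Δλ = -1.2358°
a = sin²(Δφ/2) + cos φ₁ cos φ₂ sin²(Δλ/2) = 0.001558
c = 2·arcsin(√a) = 0.078967 rad = 4.5245°
d = R·c = 6370 × 0.078967 = 503.0 km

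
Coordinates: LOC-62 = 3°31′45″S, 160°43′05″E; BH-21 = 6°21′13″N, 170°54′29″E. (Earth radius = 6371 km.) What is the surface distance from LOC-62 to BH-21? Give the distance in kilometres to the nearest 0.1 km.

1577.2 km

LOC-62: φ = -3.52917°, λ = +160.71806°
BH-21: φ = +6.35361°, λ = +170.90806°
Δφ = 9.8828°,  Δλ = 10.1900°
a = sin²(Δφ/2) + cos φ₁ cos φ₂ sin²(Δλ/2) = 0.015243
c = 2·arcsin(√a) = 0.247556 rad = 14.1839°
d = R·c = 6371 × 0.247556 = 1577.2 km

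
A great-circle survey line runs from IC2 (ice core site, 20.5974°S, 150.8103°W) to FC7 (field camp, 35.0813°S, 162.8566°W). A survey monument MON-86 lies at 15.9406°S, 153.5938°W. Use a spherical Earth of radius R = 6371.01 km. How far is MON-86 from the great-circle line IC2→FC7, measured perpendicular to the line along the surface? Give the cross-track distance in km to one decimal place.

533.5 km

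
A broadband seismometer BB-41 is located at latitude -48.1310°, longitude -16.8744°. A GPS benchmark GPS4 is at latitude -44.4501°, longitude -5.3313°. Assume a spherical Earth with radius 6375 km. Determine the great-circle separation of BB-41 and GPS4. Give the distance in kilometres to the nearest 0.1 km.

976.1 km

Δφ = 3.6809°,  Δλ = 11.5431°
a = sin²(Δφ/2) + cos φ₁ cos φ₂ sin²(Δλ/2) = 0.005850
c = 2·arcsin(√a) = 0.153116 rad = 8.7729°
d = R·c = 6375 × 0.153116 = 976.1 km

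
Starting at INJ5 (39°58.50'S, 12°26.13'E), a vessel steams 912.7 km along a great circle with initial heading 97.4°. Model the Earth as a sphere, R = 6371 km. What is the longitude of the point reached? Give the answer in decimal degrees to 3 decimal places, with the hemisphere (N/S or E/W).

INJ5: φ = -39.97500°, λ = +12.43550°
δ = d/R = 912.7/6371 = 0.143259 rad
φ₂ = arcsin(sin φ₁ cos δ + cos φ₁ sin δ cos θ)
   = arcsin(-0.64245·0.98976 + 0.76632·0.14277·-0.12880) = -40.53883°
λ₂ = λ₁ + atan2(sin θ sin δ cos φ₁, cos δ − sin φ₁ sin φ₂) = 23.17230°

23.172°E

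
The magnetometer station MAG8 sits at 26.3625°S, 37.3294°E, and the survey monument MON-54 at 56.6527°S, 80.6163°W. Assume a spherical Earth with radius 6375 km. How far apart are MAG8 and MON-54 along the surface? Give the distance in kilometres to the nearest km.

Δφ = -30.2902°,  Δλ = -117.9457°
a = sin²(Δφ/2) + cos φ₁ cos φ₂ sin²(Δλ/2) = 0.429943
c = 2·arcsin(√a) = 1.430219 rad = 81.9455°
d = R·c = 6375 × 1.430219 = 9117.6 km

9118 km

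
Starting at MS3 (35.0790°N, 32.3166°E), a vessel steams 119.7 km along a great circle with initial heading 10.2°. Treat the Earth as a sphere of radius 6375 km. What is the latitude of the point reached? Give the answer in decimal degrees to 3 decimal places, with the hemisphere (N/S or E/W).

δ = d/R = 119.7/6375 = 0.018776 rad
φ₂ = arcsin(sin φ₁ cos δ + cos φ₁ sin δ cos θ)
   = arcsin(0.57471·0.99982 + 0.81836·0.01878·0.98420) = 36.13758°
λ₂ = λ₁ + atan2(sin θ sin δ cos φ₁, cos δ − sin φ₁ sin φ₂) = 32.55248°

36.138°N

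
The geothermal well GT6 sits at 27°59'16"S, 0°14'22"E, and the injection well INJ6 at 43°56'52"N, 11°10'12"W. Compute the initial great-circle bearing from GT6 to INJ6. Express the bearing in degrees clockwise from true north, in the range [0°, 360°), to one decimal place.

351.4°

GT6: φ = -27.98778°, λ = +0.23944°
INJ6: φ = +43.94778°, λ = -11.17000°
Δλ = -11.4094°
y = sin Δλ · cos φ₂ = -0.142424
x = cos φ₁ sin φ₂ − sin φ₁ cos φ₂ cos Δλ = 0.944032
θ = atan2(y, x) = -8.5794° → 351.4206° (mod 360°)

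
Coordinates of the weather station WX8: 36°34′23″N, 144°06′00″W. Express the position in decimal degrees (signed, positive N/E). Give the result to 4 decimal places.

+36.5731°, -144.1000°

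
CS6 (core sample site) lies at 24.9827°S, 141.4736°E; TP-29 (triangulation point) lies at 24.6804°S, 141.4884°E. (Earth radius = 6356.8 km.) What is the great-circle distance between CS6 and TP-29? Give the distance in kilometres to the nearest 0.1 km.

33.6 km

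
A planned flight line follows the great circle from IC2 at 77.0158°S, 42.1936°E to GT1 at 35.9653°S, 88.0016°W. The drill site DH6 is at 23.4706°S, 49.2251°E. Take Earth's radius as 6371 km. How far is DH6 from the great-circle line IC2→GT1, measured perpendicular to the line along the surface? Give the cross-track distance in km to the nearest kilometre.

3138 km

δ₁₃ = central angle IC2→DH6 = 0.936466 rad  (haversine)
θ₁₃ = bearing IC2→DH6 = 8.013°,  θ₁₂ = bearing IC2→GT1 = 223.966°
dₓₜ = R·arcsin(sin δ₁₃ · sin(θ₁₃ − θ₁₂)) = 6371·arcsin(0.80547·sin(-215.953°)) = 3138.253 km
|dₓₜ| = 3138.253 km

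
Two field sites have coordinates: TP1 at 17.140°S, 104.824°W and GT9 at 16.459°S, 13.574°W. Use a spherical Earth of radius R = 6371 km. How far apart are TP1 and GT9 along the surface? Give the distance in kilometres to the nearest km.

Δφ = 0.6810°,  Δλ = 91.2500°
a = sin²(Δφ/2) + cos φ₁ cos φ₂ sin²(Δλ/2) = 0.468246
c = 2·arcsin(√a) = 1.507246 rad = 86.3588°
d = R·c = 6371 × 1.507246 = 9602.7 km

9603 km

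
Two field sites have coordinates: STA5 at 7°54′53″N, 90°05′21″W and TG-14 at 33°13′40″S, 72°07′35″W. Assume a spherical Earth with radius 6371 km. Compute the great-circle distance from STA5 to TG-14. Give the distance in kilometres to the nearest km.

STA5: φ = +7.91472°, λ = -90.08917°
TG-14: φ = -33.22778°, λ = -72.12639°
Δφ = -41.1425°,  Δλ = 17.9628°
a = sin²(Δφ/2) + cos φ₁ cos φ₂ sin²(Δλ/2) = 0.143655
c = 2·arcsin(√a) = 0.777470 rad = 44.5457°
d = R·c = 6371 × 0.777470 = 4953.3 km

4953 km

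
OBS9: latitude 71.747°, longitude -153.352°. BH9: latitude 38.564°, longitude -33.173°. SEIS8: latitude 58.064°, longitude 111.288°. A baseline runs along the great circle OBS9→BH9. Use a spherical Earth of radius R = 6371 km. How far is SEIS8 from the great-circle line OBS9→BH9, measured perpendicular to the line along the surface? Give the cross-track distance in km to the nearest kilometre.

3929 km

δ₁₃ = central angle OBS9→SEIS8 = 0.659234 rad  (haversine)
θ₁₃ = bearing OBS9→SEIS8 = 300.702°,  θ₁₂ = bearing OBS9→BH9 = 49.932°
dₓₜ = R·arcsin(sin δ₁₃ · sin(θ₁₃ − θ₁₂)) = 6371·arcsin(0.61251·sin(250.770°)) = -3928.921 km
|dₓₜ| = 3928.921 km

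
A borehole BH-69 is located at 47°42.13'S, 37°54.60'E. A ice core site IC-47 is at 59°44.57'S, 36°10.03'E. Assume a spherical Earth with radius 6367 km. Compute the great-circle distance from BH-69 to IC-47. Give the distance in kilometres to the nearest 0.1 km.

1342.8 km

BH-69: φ = -47.70217°, λ = +37.91000°
IC-47: φ = -59.74283°, λ = +36.16717°
Δφ = -12.0407°,  Δλ = -1.7428°
a = sin²(Δφ/2) + cos φ₁ cos φ₂ sin²(Δλ/2) = 0.011079
c = 2·arcsin(√a) = 0.210900 rad = 12.0837°
d = R·c = 6367 × 0.210900 = 1342.8 km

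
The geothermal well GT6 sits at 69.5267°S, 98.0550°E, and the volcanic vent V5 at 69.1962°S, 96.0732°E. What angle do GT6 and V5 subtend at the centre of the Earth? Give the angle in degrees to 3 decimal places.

0.773°

Δφ = 0.3305°,  Δλ = -1.9818°
a = sin²(Δφ/2) + cos φ₁ cos φ₂ sin²(Δλ/2) = 0.000045
c = 2·arcsin(√a) = 0.013487 rad = 0.7727°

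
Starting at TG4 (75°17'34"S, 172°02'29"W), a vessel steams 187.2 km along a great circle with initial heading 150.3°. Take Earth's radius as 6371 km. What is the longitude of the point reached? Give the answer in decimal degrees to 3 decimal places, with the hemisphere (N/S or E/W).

TG4: φ = -75.29278°, λ = -172.04139°
δ = d/R = 187.2/6371 = 0.029383 rad
φ₂ = arcsin(sin φ₁ cos δ + cos φ₁ sin δ cos θ)
   = arcsin(-0.96724·0.99957 + 0.25388·0.02938·-0.86863) = -76.72948°
λ₂ = λ₁ + atan2(sin θ sin δ cos φ₁, cos δ − sin φ₁ sin φ₂) = -168.40574°

168.406°W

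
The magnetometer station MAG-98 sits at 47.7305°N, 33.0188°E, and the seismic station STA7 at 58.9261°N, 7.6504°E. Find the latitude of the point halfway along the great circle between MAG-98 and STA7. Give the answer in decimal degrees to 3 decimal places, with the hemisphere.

Bx = cos φ₂ cos Δλ = 0.466372,  By = cos φ₂ sin Δλ = -0.221135
φₘ = atan2(sin φ₁ + sin φ₂, √((cos φ₁ + Bx)² + By²)) = 53.99201°
λₘ = λ₁ + atan2(By, cos φ₁ + Bx) = 22.03153°

53.992°N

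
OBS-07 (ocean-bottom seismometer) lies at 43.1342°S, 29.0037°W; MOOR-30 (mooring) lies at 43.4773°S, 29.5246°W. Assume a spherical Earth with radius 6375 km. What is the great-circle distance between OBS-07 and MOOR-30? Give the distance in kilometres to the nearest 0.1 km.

56.9 km

Δφ = -0.3431°,  Δλ = -0.5209°
a = sin²(Δφ/2) + cos φ₁ cos φ₂ sin²(Δλ/2) = 0.000020
c = 2·arcsin(√a) = 0.008923 rad = 0.5113°
d = R·c = 6375 × 0.008923 = 56.9 km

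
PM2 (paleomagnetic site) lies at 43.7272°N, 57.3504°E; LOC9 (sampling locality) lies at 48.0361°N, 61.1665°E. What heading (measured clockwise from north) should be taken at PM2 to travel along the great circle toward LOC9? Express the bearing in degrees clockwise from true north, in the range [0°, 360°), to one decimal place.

30.3°

Δλ = 3.8161°
y = sin Δλ · cos φ₂ = 0.044502
x = cos φ₁ sin φ₂ − sin φ₁ cos φ₂ cos Δλ = 0.076158
θ = atan2(y, x) = 30.2994° → 30.2994° (mod 360°)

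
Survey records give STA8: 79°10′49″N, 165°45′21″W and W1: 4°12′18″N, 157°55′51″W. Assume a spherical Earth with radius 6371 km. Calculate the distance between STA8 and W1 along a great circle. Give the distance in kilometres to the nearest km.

STA8: φ = +79.18028°, λ = -165.75583°
W1: φ = +4.20500°, λ = -157.93083°
Δφ = -74.9753°,  Δλ = 7.8250°
a = sin²(Δφ/2) + cos φ₁ cos φ₂ sin²(Δλ/2) = 0.371254
c = 2·arcsin(√a) = 1.310370 rad = 75.0787°
d = R·c = 6371 × 1.310370 = 8348.4 km

8348 km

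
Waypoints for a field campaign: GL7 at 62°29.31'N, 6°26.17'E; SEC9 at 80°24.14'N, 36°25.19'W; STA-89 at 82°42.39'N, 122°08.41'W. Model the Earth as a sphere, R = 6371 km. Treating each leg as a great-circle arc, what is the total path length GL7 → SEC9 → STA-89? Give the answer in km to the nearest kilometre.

3670 km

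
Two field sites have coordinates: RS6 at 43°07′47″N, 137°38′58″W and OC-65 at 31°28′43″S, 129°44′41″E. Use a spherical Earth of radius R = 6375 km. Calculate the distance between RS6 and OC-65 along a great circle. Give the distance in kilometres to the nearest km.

12535 km

RS6: φ = +43.12972°, λ = -137.64944°
OC-65: φ = -31.47861°, λ = +129.74472°
Δφ = -74.6083°,  Δλ = -92.6058°
a = sin²(Δφ/2) + cos φ₁ cos φ₂ sin²(Δλ/2) = 0.692644
c = 2·arcsin(√a) = 1.966315 rad = 112.6616°
d = R·c = 6375 × 1.966315 = 12535.3 km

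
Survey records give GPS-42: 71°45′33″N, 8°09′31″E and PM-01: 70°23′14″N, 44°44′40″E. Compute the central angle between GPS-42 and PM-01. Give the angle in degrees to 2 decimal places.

11.76°

GPS-42: φ = +71.75917°, λ = +8.15861°
PM-01: φ = +70.38722°, λ = +44.74444°
Δφ = -1.3719°,  Δλ = 36.5858°
a = sin²(Δφ/2) + cos φ₁ cos φ₂ sin²(Δλ/2) = 0.010494
c = 2·arcsin(√a) = 0.205242 rad = 11.7595°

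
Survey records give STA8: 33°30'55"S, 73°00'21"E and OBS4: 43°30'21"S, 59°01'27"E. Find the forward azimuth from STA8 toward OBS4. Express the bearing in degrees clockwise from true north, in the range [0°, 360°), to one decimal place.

223.4°

STA8: φ = -33.51528°, λ = +73.00583°
OBS4: φ = -43.50583°, λ = +59.02417°
Δλ = -13.9817°
y = sin Δλ · cos φ₂ = -0.175242
x = cos φ₁ sin φ₂ − sin φ₁ cos φ₂ cos Δλ = -0.185351
θ = atan2(y, x) = -136.6059° → 223.3941° (mod 360°)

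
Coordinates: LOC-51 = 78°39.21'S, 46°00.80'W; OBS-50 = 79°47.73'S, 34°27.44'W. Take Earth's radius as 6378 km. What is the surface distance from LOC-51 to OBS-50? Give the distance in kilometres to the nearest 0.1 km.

271.4 km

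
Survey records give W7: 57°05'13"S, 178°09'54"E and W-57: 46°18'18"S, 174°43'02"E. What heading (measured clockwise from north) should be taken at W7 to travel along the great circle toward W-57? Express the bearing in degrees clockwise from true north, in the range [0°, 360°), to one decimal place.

W7: φ = -57.08694°, λ = +178.16500°
W-57: φ = -46.30500°, λ = +174.71722°
Δλ = -3.4478°
y = sin Δλ · cos φ₂ = -0.041545
x = cos φ₁ sin φ₂ − sin φ₁ cos φ₂ cos Δλ = 0.186022
θ = atan2(y, x) = -12.5895° → 347.4105° (mod 360°)

347.4°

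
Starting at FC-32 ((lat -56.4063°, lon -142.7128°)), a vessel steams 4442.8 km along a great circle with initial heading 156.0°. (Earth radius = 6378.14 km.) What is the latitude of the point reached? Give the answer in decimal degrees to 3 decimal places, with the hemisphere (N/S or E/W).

δ = d/R = 4442.8/6378.14 = 0.696567 rad
φ₂ = arcsin(sin φ₁ cos δ + cos φ₁ sin δ cos θ)
   = arcsin(-0.83298·0.76705 + 0.55330·0.64159·-0.91355) = -74.41619°
λ₂ = λ₁ + atan2(sin θ sin δ cos φ₁, cos δ − sin φ₁ sin φ₂) = -38.97047°

74.416°S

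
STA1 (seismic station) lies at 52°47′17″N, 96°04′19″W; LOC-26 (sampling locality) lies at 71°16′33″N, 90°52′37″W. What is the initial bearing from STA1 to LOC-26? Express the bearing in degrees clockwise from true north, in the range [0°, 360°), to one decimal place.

5.2°

STA1: φ = +52.78806°, λ = -96.07194°
LOC-26: φ = +71.27583°, λ = -90.87694°
Δλ = 5.1950°
y = sin Δλ · cos φ₂ = 0.029066
x = cos φ₁ sin φ₂ − sin φ₁ cos φ₂ cos Δλ = 0.318153
θ = atan2(y, x) = 5.2200° → 5.2200° (mod 360°)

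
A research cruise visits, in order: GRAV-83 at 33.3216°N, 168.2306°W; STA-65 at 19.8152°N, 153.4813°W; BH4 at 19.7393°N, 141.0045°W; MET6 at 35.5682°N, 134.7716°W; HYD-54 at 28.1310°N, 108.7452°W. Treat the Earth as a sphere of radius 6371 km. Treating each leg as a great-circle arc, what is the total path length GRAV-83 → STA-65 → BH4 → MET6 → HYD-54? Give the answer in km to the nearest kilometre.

GRAV-83→STA-65: c = 0.328770 rad, d = 2094.59 km
STA-65→BH4: c = 0.204874 rad, d = 1305.25 km
BH4→MET6: c = 0.292400 rad, d = 1862.88 km
MET6→HYD-54: c = 0.405656 rad, d = 2584.43 km
Total = 2094.59 + 1305.25 + 1862.88 + 2584.43 = 7847.16 km

7847 km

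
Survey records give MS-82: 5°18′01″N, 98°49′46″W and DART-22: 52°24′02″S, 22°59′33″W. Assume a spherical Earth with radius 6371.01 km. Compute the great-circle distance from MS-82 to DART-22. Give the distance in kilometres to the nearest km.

9526 km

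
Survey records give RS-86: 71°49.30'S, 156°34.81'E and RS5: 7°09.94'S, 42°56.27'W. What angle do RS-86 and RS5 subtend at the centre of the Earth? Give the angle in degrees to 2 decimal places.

RS-86: φ = -71.82167°, λ = +156.58017°
RS5: φ = -7.16567°, λ = -42.93783°
Δφ = 64.6560°,  Δλ = 160.4820°
a = sin²(Δφ/2) + cos φ₁ cos φ₂ sin²(Δλ/2) = 0.586619
c = 2·arcsin(√a) = 1.744914 rad = 99.9762°

99.98°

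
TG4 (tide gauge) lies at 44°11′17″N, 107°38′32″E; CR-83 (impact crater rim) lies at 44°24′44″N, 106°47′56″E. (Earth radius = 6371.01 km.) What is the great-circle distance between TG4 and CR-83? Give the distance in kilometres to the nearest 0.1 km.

TG4: φ = +44.18806°, λ = +107.64222°
CR-83: φ = +44.41222°, λ = +106.79889°
Δφ = 0.2242°,  Δλ = -0.8433°
a = sin²(Δφ/2) + cos φ₁ cos φ₂ sin²(Δλ/2) = 0.000032
c = 2·arcsin(√a) = 0.011237 rad = 0.6438°
d = R·c = 6371.01 × 0.011237 = 71.6 km

71.6 km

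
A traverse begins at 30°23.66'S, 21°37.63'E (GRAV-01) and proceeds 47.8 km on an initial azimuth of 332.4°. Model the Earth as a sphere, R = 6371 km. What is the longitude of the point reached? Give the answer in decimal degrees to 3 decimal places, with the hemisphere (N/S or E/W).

21.397°E

GRAV-01: φ = -30.39433°, λ = +21.62717°
δ = d/R = 47.8/6371 = 0.007503 rad
φ₂ = arcsin(sin φ₁ cos δ + cos φ₁ sin δ cos θ)
   = arcsin(-0.50595·0.99997 + 0.86256·0.00750·0.88620) = -30.01317°
λ₂ = λ₁ + atan2(sin θ sin δ cos φ₁, cos δ − sin φ₁ sin φ₂) = 21.39717°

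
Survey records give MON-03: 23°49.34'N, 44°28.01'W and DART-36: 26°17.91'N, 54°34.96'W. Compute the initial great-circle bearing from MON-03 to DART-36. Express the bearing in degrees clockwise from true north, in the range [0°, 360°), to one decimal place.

287.2°

MON-03: φ = +23.82233°, λ = -44.46683°
DART-36: φ = +26.29850°, λ = -54.58267°
Δλ = -10.1158°
y = sin Δλ · cos φ₂ = -0.157460
x = cos φ₁ sin φ₂ − sin φ₁ cos φ₂ cos Δλ = 0.048833
θ = atan2(y, x) = -72.7699° → 287.2301° (mod 360°)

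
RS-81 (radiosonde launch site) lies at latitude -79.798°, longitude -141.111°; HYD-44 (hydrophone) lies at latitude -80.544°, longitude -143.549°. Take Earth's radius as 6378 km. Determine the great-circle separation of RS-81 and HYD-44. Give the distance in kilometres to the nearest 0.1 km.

95.1 km

Δφ = -0.7460°,  Δλ = -2.4380°
a = sin²(Δφ/2) + cos φ₁ cos φ₂ sin²(Δλ/2) = 0.000056
c = 2·arcsin(√a) = 0.014907 rad = 0.8541°
d = R·c = 6378 × 0.014907 = 95.1 km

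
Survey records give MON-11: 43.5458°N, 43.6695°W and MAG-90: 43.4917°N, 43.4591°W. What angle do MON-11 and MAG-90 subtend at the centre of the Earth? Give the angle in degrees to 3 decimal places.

0.162°

Δφ = -0.0541°,  Δλ = 0.2104°
a = sin²(Δφ/2) + cos φ₁ cos φ₂ sin²(Δλ/2) = 0.000002
c = 2·arcsin(√a) = 0.002825 rad = 0.1619°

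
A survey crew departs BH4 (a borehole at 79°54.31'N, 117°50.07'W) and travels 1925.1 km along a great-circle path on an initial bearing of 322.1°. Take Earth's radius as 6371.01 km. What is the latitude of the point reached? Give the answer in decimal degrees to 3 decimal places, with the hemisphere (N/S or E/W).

BH4: φ = +79.90517°, λ = -117.83450°
δ = d/R = 1925.1/6371.01 = 0.302166 rad
φ₂ = arcsin(sin φ₁ cos δ + cos φ₁ sin δ cos θ)
   = arcsin(0.98452·0.95469 + 0.17528·0.29759·0.78908) = 78.83505°
λ₂ = λ₁ + atan2(sin θ sin δ cos φ₁, cos δ − sin φ₁ sin φ₂) = 132.91213°

78.835°N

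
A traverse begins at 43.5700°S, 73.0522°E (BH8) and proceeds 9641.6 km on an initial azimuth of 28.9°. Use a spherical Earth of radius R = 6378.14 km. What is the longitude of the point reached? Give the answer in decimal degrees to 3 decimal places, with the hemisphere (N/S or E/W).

δ = d/R = 9641.6/6378.14 = 1.511663 rad
φ₂ = arcsin(sin φ₁ cos δ + cos φ₁ sin δ cos θ)
   = arcsin(-0.68924·0.05910 + 0.72453·0.99825·0.87546) = 36.33184°
λ₂ = λ₁ + atan2(sin θ sin δ cos φ₁, cos δ − sin φ₁ sin φ₂) = 109.84019°

109.840°E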